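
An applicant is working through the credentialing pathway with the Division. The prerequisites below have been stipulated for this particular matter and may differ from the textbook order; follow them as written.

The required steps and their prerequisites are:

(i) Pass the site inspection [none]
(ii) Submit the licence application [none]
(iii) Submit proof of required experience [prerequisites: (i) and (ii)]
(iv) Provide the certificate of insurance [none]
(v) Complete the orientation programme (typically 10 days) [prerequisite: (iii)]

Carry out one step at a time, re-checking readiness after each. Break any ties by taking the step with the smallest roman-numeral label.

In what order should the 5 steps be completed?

(i), (ii) and (iv) have no prerequisites; (i) has the earlier label, so (i) is first.
(ii) and (iv) are both available; (ii) has the earlier label → (ii).
(iii) and (iv) are both available; (iii) has the earlier label → (iii).
Now (iv) and (v) have their prerequisites met. (iv) has the earlier label, so (iv) next.
(v) needed (iii), now all done → (v).

(i) → (ii) → (iii) → (iv) → (v)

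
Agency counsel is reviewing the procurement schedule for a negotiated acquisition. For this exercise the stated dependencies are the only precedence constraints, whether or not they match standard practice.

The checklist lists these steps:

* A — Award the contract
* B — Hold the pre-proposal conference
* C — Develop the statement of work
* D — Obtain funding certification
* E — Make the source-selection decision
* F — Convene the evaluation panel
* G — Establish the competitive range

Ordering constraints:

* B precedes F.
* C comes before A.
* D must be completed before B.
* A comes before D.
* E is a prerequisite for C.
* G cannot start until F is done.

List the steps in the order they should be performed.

E is the only step with nothing outstanding, so it goes first.
C needed E, now all done → C.
That leaves A as the only ready step → A.
D needed A, now all done → D.
Next only B has its prerequisites met → B.
F needed B, now all done → F.
Next only G has its prerequisites met → G.

E, C, A, D, B, F, G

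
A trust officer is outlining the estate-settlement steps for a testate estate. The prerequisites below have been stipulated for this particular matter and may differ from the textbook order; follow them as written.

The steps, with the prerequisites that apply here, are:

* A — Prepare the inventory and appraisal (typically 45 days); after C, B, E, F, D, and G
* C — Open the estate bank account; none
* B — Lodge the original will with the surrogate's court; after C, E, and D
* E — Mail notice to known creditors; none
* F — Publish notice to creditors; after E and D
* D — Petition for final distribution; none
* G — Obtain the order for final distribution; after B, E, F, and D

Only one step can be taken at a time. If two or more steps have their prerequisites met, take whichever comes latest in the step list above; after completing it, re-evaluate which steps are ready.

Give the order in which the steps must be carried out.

Nothing is required for D, E and C. D is listed later → D first.
Now E and C have their prerequisites met. E is listed later, so E next.
F now also ready, so the ready set is {F, C}; F is listed later → F.
That leaves C as the only ready step → C.
B needed D, E and C, now all done → B.
G is the only step now ready → G.
That leaves A as the only ready step → A.

D, E, F, C, B, G, A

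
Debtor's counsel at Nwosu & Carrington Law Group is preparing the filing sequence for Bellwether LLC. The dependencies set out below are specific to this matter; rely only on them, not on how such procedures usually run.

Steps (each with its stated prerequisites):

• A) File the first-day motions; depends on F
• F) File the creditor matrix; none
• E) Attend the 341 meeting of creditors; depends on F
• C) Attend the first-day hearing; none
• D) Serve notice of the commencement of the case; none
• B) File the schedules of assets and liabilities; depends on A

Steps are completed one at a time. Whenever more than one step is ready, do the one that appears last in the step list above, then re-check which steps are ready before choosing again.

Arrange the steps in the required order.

D, C and F have no prerequisites; D is listed later, so D is first.
C and F are both available; C is listed later → C.
Next only F has its prerequisites met → F.
E and A are both available; E is listed later → E.
A needed F, now all done → A.
That leaves B as the only ready step → B.

D C F E A B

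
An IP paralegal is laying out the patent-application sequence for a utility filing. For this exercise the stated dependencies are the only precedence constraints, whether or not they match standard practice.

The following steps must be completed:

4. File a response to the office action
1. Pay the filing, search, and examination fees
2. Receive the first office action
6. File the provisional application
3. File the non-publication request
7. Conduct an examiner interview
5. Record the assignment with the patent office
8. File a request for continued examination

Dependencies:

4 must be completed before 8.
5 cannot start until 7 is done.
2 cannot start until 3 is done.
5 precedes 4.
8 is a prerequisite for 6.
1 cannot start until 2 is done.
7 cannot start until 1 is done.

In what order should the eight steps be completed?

3 has no prerequisites → 3 first.
2 needed 3, now all done → 2.
1 is the only step now ready → 1.
7 is the only step now ready → 7.
5 needed 7, now all done → 5.
4 is the only step now ready → 4.
Next only 8 has its prerequisites met → 8.
6 needed 8, now all done → 6.

3, 2, 1, 7, 5, 4, 8, 6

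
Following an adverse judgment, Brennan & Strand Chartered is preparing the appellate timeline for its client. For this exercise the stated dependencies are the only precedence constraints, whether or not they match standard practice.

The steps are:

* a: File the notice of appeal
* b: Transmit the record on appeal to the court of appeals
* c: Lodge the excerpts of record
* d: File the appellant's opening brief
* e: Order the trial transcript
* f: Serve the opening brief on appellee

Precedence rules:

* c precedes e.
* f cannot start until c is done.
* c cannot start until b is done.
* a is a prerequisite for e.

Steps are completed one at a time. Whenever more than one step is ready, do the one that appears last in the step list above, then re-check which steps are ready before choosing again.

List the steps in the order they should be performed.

d → b → c → f → a → e

Nothing is required for d, b and a. d is listed later → d first.
Now b and a have their prerequisites met. b is listed later, so b next.
Ready: c and a. c is listed later → c.
Now f and a have their prerequisites met. f is listed later, so f next.
a is the only step now ready → a.
e needed c and a, now all done → e.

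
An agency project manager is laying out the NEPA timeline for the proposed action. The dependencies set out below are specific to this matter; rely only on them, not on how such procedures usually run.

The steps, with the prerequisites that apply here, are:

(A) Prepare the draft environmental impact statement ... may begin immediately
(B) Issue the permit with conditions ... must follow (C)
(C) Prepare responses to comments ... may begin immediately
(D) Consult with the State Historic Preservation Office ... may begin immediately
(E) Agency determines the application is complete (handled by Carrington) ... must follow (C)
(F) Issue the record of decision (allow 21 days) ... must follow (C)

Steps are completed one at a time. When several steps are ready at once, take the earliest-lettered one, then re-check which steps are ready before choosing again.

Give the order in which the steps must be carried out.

Nothing is required for (A), (C) and (D). (A) has the earlier label → (A) first.
Ready: (C) and (D). (C) has the earlier label → (C).
(B), (E) and (F) now also ready, so the ready set is {(B), (D), (E), (F)}; (B) has the earlier label → (B).
(D), (E) and (F) are all available; (D) has the earlier label → (D).
Now (E) and (F) have their prerequisites met. (E) has the earlier label, so (E) next.
(F) is the only step now ready → (F).

(A), (C), (B), (D), (E), (F)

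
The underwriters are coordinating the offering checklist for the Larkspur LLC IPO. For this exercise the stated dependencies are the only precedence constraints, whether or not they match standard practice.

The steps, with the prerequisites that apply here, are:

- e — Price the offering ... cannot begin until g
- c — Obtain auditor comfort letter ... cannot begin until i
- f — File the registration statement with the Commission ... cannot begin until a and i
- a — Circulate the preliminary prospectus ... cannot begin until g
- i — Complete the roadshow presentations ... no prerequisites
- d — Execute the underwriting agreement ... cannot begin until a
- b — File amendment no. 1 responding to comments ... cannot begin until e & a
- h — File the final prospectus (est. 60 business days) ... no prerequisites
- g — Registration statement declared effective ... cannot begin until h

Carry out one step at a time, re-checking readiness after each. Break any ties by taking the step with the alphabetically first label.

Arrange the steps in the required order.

h, g, a, d, e, b, i, c, f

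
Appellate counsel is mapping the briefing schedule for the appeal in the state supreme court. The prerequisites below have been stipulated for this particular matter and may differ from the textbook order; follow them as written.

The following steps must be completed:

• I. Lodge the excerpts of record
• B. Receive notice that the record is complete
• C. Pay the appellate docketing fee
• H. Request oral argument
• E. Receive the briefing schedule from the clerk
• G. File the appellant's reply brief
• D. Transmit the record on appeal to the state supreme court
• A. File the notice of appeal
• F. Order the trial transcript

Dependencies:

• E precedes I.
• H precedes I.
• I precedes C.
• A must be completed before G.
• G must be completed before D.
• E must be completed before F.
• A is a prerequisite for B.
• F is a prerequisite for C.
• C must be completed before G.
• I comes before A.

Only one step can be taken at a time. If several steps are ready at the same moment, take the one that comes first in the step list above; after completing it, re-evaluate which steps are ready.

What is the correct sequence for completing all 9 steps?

H → E → I → A → B → F → C → G → D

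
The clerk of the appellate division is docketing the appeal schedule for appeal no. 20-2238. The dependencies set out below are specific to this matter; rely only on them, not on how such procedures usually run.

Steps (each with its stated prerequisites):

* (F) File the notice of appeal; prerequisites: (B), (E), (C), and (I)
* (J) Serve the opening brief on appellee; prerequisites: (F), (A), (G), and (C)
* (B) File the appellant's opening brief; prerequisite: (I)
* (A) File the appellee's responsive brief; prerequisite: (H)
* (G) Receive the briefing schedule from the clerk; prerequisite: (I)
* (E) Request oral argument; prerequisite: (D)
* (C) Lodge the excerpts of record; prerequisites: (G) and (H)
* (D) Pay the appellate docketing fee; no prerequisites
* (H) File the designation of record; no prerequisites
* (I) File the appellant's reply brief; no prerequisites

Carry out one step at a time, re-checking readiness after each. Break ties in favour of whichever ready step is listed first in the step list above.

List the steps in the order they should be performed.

(D), (H) and (I) have no prerequisites; (D) is listed earlier, so (D) is first.
Ready: (E), (H) and (I). (E) is listed earlier → (E).
Ready: (H) and (I). (H) is listed earlier → (H).
Ready: (A) and (I). (A) is listed earlier → (A).
Next only (I) has its prerequisites met → (I).
(B) and (G) are both available; (B) is listed earlier → (B).
(G) needed (I), now all done → (G).
Next only (C) has its prerequisites met → (C).
Next only (F) has its prerequisites met → (F).
That leaves (J) as the only ready step → (J).

(D), (E), (H), (A), (I), (B), (G), (C), (F), (J)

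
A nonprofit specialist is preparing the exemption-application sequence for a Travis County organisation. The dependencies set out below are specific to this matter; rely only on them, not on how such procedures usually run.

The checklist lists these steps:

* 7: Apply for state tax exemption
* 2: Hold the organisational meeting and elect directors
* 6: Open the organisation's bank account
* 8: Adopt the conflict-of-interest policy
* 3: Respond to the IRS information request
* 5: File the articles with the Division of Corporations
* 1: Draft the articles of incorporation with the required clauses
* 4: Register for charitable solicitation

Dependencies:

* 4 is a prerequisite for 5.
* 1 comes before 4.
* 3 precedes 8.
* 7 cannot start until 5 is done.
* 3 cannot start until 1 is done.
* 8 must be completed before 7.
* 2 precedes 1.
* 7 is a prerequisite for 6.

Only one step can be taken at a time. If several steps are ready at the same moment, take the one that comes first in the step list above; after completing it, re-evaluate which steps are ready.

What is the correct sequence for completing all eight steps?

2, 1, 3, 8, 4, 5, 7, 6

2 has no prerequisites → 2 first.
That leaves 1 as the only ready step → 1.
3 and 4 are both available; 3 is listed earlier → 3.
8 and 4 are both available; 8 is listed earlier → 8.
4 is the only step now ready → 4.
That leaves 5 as the only ready step → 5.
7 needed 8 and 5, now all done → 7.
That leaves 6 as the only ready step → 6.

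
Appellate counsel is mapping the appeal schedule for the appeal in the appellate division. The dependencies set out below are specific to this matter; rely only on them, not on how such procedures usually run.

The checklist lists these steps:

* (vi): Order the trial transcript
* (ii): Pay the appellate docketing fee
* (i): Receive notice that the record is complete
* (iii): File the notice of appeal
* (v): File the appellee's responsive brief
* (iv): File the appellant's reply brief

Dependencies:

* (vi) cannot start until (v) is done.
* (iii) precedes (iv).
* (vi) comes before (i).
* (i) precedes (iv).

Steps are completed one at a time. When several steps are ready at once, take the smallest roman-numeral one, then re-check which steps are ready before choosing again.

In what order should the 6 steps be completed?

(ii), (iii), (v), (vi), (i), (iv)

(ii), (iii) and (v) have no prerequisites; (ii) has the earlier label, so (ii) is first.
(iii) and (v) are both available; (iii) has the earlier label → (iii).
Next only (v) has its prerequisites met → (v).
(vi) is the only step now ready → (vi).
(i) needed (vi), now all done → (i).
(iv) is the only step now ready → (iv).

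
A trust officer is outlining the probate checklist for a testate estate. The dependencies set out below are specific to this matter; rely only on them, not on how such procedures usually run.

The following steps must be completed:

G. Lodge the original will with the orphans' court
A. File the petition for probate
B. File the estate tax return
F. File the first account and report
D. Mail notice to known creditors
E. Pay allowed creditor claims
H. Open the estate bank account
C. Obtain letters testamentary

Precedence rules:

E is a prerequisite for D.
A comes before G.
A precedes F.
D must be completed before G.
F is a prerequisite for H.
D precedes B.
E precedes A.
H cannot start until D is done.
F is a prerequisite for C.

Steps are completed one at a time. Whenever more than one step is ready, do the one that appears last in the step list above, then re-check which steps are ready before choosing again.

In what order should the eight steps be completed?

E has no prerequisites → E first.
D and A are both available; D is listed later → D.
B now also ready, so the ready set is {B, A}; B is listed later → B.
A needed E, now all done → A.
Ready: F and G. F is listed later → F.
C and H now also ready, so the ready set is {C, H, G}; C is listed later → C.
Ready: H and G. H is listed later → H.
That leaves G as the only ready step → G.

E, D, B, A, F, C, H, G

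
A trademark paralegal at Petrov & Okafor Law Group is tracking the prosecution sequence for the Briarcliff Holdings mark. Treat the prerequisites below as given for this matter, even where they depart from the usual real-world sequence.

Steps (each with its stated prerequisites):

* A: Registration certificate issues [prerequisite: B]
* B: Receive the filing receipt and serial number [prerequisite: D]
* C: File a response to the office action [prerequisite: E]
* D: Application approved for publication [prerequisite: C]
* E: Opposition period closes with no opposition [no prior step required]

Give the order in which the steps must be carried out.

E, C, D, B, A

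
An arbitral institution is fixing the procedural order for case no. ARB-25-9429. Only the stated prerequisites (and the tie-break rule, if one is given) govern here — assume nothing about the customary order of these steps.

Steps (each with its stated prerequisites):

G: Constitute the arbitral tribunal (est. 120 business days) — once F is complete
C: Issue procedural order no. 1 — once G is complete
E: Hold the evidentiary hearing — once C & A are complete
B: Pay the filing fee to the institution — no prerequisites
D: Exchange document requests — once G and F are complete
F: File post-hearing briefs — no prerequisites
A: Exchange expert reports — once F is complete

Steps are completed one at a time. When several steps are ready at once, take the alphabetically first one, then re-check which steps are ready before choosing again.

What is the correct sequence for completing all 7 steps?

B and F have no prerequisites; B has the earlier label, so B is first.
F is the only step now ready → F.
Now A and G have their prerequisites met. A has the earlier label, so A next.
G is the only step now ready → G.
C and D are both available; C has the earlier label → C.
E now also ready, so the ready set is {D, E}; D has the earlier label → D.
That leaves E as the only ready step → E.

B F A G C D E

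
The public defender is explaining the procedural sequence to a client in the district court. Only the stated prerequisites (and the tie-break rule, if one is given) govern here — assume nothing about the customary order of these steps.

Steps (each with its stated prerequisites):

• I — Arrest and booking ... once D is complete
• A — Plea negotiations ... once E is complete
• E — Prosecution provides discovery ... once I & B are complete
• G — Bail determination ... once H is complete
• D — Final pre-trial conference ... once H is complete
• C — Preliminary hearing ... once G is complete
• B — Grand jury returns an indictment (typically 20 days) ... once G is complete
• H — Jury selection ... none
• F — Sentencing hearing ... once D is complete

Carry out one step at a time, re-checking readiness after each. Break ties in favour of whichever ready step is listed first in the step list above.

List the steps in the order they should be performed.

H is the only step with nothing outstanding, so it goes first.
Ready: G and D. G is listed earlier → G.
Now D, C and B have their prerequisites met. D is listed earlier, so D next.
I and F now also ready, so the ready set is {I, C, B, F}; I is listed earlier → I.
Now C, B and F have their prerequisites met. C is listed earlier, so C next.
B and F are both available; B is listed earlier → B.
Now E and F have their prerequisites met. E is listed earlier, so E next.
A now also ready, so the ready set is {A, F}; A is listed earlier → A.
Next only F has its prerequisites met → F.

H → G → D → I → C → B → E → A → F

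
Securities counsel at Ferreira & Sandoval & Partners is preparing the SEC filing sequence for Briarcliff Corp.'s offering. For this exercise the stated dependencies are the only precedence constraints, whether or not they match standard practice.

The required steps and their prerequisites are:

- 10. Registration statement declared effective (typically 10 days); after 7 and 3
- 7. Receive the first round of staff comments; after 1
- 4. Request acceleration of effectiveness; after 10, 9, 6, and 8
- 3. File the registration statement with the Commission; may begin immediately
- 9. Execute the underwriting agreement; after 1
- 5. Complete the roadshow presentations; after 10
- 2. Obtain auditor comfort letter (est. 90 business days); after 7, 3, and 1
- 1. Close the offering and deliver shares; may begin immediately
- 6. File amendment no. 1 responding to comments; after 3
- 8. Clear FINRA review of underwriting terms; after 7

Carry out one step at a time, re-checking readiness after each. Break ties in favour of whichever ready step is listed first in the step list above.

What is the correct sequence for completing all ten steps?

Nothing is required for 3 and 1. 3 is listed earlier → 3 first.
Now 1 and 6 have their prerequisites met. 1 is listed earlier, so 1 next.
7, 9 and 6 are all available; 7 is listed earlier → 7.
Ready: 10, 9, 2, 6 and 8. 10 is listed earlier → 10.
5 now also ready, so the ready set is {9, 5, 2, 6, 8}; 9 is listed earlier → 9.
5, 2, 6 and 8 are all available; 5 is listed earlier → 5.
2, 6 and 8 are all available; 2 is listed earlier → 2.
6 and 8 are both available; 6 is listed earlier → 6.
That leaves 8 as the only ready step → 8.
Next only 4 has its prerequisites met → 4.

3, 1, 7, 10, 9, 5, 2, 6, 8, 4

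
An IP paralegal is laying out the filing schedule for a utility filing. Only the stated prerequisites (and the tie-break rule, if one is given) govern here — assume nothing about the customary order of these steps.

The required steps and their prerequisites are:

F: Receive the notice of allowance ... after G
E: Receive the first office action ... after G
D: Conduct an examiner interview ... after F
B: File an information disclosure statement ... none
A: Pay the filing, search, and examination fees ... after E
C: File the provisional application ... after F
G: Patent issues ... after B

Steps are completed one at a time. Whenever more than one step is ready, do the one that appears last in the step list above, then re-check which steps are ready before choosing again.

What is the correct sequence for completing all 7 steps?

B, G, E, A, F, C, D

B has no prerequisites → B first.
G needed B, now all done → G.
Now E and F have their prerequisites met. E is listed later, so E next.
Ready: A and F. A is listed later → A.
F is the only step now ready → F.
C and D are both available; C is listed later → C.
That leaves D as the only ready step → D.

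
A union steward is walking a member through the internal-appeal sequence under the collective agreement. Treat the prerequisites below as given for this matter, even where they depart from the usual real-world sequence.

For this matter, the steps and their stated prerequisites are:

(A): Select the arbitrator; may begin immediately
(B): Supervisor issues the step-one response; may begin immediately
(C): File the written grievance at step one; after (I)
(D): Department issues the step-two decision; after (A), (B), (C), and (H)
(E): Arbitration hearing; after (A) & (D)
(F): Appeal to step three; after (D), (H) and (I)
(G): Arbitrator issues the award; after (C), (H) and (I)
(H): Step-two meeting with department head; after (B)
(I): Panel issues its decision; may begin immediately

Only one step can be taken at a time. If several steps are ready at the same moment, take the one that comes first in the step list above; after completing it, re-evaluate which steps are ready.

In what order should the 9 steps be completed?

(A), (B) and (I) have no prerequisites; (A) is listed earlier, so (A) is first.
Ready: (B) and (I). (B) is listed earlier → (B).
(H) now also ready, so the ready set is {(H), (I)}; (H) is listed earlier → (H).
Next only (I) has its prerequisites met → (I).
(C) is the only step now ready → (C).
(D) and (G) are both available; (D) is listed earlier → (D).
(E) and (F) now also ready, so the ready set is {(E), (F), (G)}; (E) is listed earlier → (E).
(F) and (G) are both available; (F) is listed earlier → (F).
(G) is the only step now ready → (G).

(A), (B), (H), (I), (C), (D), (E), (F), (G)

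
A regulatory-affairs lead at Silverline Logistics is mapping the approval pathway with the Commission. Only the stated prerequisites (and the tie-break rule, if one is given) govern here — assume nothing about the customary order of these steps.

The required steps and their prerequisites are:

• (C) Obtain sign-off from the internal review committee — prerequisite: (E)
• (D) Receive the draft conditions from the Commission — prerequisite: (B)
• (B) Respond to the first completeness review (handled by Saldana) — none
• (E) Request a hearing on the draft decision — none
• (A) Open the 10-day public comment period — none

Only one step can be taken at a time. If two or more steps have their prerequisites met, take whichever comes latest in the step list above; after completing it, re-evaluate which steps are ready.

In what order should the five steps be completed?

(A), (E) and (B) have no prerequisites; (A) is listed later, so (A) is first.
Now (E) and (B) have their prerequisites met. (E) is listed later, so (E) next.
(B) and (C) are both available; (B) is listed later → (B).
(D) and (C) are both available; (D) is listed later → (D).
(C) needed (E), now all done → (C).

(A), (E), (B), (D), (C)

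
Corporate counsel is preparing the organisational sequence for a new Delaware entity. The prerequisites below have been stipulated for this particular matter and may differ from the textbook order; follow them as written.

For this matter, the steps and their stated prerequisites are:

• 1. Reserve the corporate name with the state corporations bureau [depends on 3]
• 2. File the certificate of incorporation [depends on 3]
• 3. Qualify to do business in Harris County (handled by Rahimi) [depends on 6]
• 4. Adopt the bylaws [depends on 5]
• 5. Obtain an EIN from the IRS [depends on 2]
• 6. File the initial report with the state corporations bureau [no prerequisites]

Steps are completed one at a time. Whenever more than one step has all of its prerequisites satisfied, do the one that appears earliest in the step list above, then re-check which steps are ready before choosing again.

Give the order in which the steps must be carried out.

6 has no prerequisites → 6 first.
3 needed 6, now all done → 3.
Ready: 1 and 2. 1 is listed earlier → 1.
That leaves 2 as the only ready step → 2.
5 needed 2, now all done → 5.
Next only 4 has its prerequisites met → 4.

6, 3, 1, 2, 5, 4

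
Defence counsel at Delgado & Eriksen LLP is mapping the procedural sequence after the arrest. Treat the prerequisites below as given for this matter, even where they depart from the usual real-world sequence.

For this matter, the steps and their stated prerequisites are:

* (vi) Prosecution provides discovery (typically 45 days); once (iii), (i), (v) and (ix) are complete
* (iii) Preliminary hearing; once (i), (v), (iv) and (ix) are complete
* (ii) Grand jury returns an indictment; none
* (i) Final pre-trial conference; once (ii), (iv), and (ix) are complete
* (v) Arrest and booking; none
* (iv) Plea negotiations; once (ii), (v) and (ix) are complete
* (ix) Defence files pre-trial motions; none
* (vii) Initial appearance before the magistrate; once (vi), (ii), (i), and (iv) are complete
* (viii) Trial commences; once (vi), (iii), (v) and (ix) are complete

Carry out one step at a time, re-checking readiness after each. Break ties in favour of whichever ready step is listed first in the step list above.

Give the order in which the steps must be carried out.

(ii), (v), (ix), (iv), (i), (iii), (vi), (vii), (viii)

(ii), (v) and (ix) have no prerequisites; (ii) is listed earlier, so (ii) is first.
Ready: (v) and (ix). (v) is listed earlier → (v).
That leaves (ix) as the only ready step → (ix).
(iv) needed (ii), (v) and (ix), now all done → (iv).
(i) is the only step now ready → (i).
(iii) needed (i), (v), (iv) and (ix), now all done → (iii).
Next only (vi) has its prerequisites met → (vi).
Now (vii) and (viii) have their prerequisites met. (vii) is listed earlier, so (vii) next.
(viii) needed (vi), (iii), (v) and (ix), now all done → (viii).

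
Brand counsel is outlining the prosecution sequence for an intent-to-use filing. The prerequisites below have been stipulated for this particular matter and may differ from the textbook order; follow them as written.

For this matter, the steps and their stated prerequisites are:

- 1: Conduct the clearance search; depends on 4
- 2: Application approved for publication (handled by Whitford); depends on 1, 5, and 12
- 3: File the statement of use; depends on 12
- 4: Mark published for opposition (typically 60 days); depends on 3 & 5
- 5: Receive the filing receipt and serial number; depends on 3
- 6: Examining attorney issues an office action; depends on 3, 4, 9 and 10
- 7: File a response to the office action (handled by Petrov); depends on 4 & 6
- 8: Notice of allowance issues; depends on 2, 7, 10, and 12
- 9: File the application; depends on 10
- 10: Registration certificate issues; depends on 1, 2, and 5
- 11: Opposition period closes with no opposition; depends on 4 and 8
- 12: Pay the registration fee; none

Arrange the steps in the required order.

12 3 5 4 1 2 10 9 6 7 8 11

12 is the only step with nothing outstanding, so it goes first.
3 needed 12, now all done → 3.
That leaves 5 as the only ready step → 5.
That leaves 4 as the only ready step → 4.
1 is the only step now ready → 1.
2 needed 1, 5 and 12, now all done → 2.
Next only 10 has its prerequisites met → 10.
9 is the only step now ready → 9.
6 needed 3, 4, 9 and 10, now all done → 6.
That leaves 7 as the only ready step → 7.
That leaves 8 as the only ready step → 8.
That leaves 11 as the only ready step → 11.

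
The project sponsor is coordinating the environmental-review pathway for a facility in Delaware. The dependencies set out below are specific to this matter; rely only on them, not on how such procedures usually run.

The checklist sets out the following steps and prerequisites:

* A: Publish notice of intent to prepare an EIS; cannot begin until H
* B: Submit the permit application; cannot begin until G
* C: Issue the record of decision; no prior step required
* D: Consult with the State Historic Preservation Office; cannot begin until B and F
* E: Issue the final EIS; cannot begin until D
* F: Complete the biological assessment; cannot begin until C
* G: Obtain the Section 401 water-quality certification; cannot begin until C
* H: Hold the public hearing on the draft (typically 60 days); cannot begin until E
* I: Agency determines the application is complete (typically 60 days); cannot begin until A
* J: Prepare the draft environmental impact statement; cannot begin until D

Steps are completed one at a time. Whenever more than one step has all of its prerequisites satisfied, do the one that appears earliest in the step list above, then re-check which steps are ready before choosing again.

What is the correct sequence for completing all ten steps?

Only C has no prerequisites, so it is first.
Ready: F and G. F is listed earlier → F.
G needed C, now all done → G.
That leaves B as the only ready step → B.
That leaves D as the only ready step → D.
Ready: E and J. E is listed earlier → E.
H and J are both available; H is listed earlier → H.
A and J are both available; A is listed earlier → A.
I now also ready, so the ready set is {I, J}; I is listed earlier → I.
Next only J has its prerequisites met → J.

C → F → G → B → D → E → H → A → I → J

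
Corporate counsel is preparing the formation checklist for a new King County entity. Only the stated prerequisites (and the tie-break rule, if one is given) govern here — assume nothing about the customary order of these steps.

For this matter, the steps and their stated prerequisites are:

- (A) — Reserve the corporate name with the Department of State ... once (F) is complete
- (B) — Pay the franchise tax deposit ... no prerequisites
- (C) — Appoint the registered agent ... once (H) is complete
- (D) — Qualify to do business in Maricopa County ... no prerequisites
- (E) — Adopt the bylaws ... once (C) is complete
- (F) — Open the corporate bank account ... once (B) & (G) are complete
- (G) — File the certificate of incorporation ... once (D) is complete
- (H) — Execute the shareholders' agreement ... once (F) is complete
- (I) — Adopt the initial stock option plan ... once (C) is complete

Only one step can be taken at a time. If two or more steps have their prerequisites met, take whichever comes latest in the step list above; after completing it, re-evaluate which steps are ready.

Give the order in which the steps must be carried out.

(D), (G), (B), (F), (H), (C), (I), (E), (A)

(D) and (B) have no prerequisites; (D) is listed later, so (D) is first.
(G) now also ready, so the ready set is {(G), (B)}; (G) is listed later → (G).
(B) is the only step now ready → (B).
Next only (F) has its prerequisites met → (F).
(H) and (A) are both available; (H) is listed later → (H).
(C) and (A) are both available; (C) is listed later → (C).
Now (I), (E) and (A) have their prerequisites met. (I) is listed later, so (I) next.
Ready: (E) and (A). (E) is listed later → (E).
That leaves (A) as the only ready step → (A).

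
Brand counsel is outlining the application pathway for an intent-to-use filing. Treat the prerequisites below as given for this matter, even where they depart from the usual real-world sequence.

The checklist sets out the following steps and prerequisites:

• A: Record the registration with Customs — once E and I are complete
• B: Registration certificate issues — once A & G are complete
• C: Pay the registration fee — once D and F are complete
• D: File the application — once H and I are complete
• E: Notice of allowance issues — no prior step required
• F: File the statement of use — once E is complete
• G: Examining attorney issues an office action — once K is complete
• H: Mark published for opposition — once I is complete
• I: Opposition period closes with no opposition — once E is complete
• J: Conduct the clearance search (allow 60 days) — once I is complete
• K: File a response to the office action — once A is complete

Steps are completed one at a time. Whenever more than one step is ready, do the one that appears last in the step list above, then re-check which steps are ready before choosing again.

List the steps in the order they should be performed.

E, I, J, H, F, D, C, A, K, G, B

E has no prerequisites → E first.
I and F are both available; I is listed later → I.
J, H, F and A are all available; J is listed later → J.
Ready: H, F and A. H is listed later → H.
Ready: F, D and A. F is listed later → F.
Ready: D and A. D is listed later → D.
C now also ready, so the ready set is {C, A}; C is listed later → C.
Next only A has its prerequisites met → A.
K needed A, now all done → K.
Next only G has its prerequisites met → G.
B needed G and A, now all done → B.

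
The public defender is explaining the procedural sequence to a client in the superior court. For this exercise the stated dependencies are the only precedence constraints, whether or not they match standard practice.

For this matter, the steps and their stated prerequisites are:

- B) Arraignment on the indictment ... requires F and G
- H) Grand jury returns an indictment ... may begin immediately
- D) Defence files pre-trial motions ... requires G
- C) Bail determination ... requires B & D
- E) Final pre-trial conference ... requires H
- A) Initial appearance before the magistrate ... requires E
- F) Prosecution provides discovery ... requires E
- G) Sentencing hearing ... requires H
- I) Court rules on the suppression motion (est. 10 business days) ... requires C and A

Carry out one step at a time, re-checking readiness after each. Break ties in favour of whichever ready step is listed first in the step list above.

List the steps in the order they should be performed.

H → E → A → F → G → B → D → C → I

H is the only step with nothing outstanding, so it goes first.
Ready: E and G. E is listed earlier → E.
Ready: A, F and G. A is listed earlier → A.
Ready: F and G. F is listed earlier → F.
G needed H, now all done → G.
B and D are both available; B is listed earlier → B.
D is the only step now ready → D.
Next only C has its prerequisites met → C.
I is the only step now ready → I.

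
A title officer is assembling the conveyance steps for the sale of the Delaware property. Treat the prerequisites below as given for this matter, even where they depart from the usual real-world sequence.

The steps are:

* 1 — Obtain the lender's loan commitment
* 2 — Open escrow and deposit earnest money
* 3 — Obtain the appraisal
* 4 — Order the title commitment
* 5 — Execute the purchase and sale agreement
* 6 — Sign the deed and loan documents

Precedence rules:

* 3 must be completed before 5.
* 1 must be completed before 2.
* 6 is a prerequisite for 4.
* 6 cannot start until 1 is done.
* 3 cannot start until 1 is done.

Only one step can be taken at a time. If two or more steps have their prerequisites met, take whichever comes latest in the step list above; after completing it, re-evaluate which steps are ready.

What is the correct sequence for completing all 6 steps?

Only 1 has no prerequisites, so it is first.
6, 3 and 2 are all available; 6 is listed later → 6.
4 now also ready, so the ready set is {4, 3, 2}; 4 is listed later → 4.
Ready: 3 and 2. 3 is listed later → 3.
5 now also ready, so the ready set is {5, 2}; 5 is listed later → 5.
2 is the only step now ready → 2.

1, 6, 4, 3, 5, 2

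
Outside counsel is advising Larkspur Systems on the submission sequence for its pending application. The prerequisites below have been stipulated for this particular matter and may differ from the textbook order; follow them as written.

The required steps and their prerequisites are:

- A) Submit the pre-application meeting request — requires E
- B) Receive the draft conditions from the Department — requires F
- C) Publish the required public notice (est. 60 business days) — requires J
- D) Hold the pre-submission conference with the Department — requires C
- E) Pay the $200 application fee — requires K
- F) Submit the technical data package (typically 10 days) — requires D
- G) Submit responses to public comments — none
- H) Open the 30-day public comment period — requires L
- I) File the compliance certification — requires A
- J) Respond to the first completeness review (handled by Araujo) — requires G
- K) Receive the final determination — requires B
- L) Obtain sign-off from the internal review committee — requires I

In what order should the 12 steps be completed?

G, J, C, D, F, B, K, E, A, I, L, H

Only G has no prerequisites, so it is first.
J is the only step now ready → J.
That leaves C as the only ready step → C.
D needed C, now all done → D.
F is the only step now ready → F.
B needed F, now all done → B.
That leaves K as the only ready step → K.
Next only E has its prerequisites met → E.
A needed E, now all done → A.
That leaves I as the only ready step → I.
That leaves L as the only ready step → L.
That leaves H as the only ready step → H.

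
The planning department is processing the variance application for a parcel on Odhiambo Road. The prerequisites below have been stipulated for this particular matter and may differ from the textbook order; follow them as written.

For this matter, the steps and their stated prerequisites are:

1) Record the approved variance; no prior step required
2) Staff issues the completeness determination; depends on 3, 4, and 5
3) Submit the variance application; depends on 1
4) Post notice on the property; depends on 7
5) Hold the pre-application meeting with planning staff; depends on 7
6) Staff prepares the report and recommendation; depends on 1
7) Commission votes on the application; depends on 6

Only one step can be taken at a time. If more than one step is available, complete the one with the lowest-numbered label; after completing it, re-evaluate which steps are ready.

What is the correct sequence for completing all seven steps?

1 3 6 7 4 5 2

Only 1 has no prerequisites, so it is first.
3 and 6 are both available; 3 has the earlier label → 3.
6 is the only step now ready → 6.
7 needed 6, now all done → 7.
Now 4 and 5 have their prerequisites met. 4 has the earlier label, so 4 next.
5 is the only step now ready → 5.
2 needed 3, 4 and 5, now all done → 2.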